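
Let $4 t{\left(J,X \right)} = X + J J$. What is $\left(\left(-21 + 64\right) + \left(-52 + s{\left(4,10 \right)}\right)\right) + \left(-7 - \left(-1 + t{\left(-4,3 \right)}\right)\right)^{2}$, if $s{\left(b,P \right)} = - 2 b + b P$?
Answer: $\frac{2217}{16} \approx 138.56$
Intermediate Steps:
$t{\left(J,X \right)} = \frac{X}{4} + \frac{J^{2}}{4}$ ($t{\left(J,X \right)} = \frac{X + J J}{4} = \frac{X + J^{2}}{4} = \frac{X}{4} + \frac{J^{2}}{4}$)
$s{\left(b,P \right)} = - 2 b + P b$
$\left(\left(-21 + 64\right) + \left(-52 + s{\left(4,10 \right)}\right)\right) + \left(-7 - \left(-1 + t{\left(-4,3 \right)}\right)\right)^{2} = \left(\left(-21 + 64\right) - \left(52 - 4 \left(-2 + 10\right)\right)\right) + \left(-7 - \left(-1 + 4 + \frac{3}{4}\right)\right)^{2} = \left(43 + \left(-52 + 4 \cdot 8\right)\right) + \left(-7 + \left(1 - \left(\frac{3}{4} + \frac{1}{4} \cdot 16\right)\right)\right)^{2} = \left(43 + \left(-52 + 32\right)\right) + \left(-7 + \left(1 - \left(\frac{3}{4} + 4\right)\right)\right)^{2} = \left(43 - 20\right) + \left(-7 + \left(1 - \frac{19}{4}\right)\right)^{2} = 23 + \left(-7 + \left(1 - \frac{19}{4}\right)\right)^{2} = 23 + \left(-7 - \frac{15}{4}\right)^{2} = 23 + \left(- \frac{43}{4}\right)^{2} = 23 + \frac{1849}{16} = \frac{2217}{16}$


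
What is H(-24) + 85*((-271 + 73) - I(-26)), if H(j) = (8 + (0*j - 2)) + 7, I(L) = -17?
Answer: -15372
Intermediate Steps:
H(j) = 13 (H(j) = (8 + (0 - 2)) + 7 = (8 - 2) + 7 = 6 + 7 = 13)
H(-24) + 85*((-271 + 73) - I(-26)) = 13 + 85*((-271 + 73) - 1*(-17)) = 13 + 85*(-198 + 17) = 13 + 85*(-181) = 13 - 15385 = -15372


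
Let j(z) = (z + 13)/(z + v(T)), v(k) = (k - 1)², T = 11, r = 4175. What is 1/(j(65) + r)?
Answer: 55/229651 ≈ 0.00023949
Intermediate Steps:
v(k) = (-1 + k)²
j(z) = (13 + z)/(100 + z) (j(z) = (z + 13)/(z + (-1 + 11)²) = (13 + z)/(z + 10²) = (13 + z)/(z + 100) = (13 + z)/(100 + z))
1/(j(65) + r) = 1/((13 + 65)/(100 + 65) + 4175) = 1/(78/165 + 4175) = 1/((1/165)*78 + 4175) = 1/(26/55 + 4175) = 1/(229651/55) = 55/229651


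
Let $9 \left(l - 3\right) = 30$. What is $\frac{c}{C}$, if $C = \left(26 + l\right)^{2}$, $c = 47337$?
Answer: $\frac{426033}{9409} \approx 45.279$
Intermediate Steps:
$l = \frac{19}{3}$ ($l = 3 + \frac{1}{9} \cdot 30 = 3 + \frac{10}{3} = \frac{19}{3} \approx 6.3333$)
$C = \frac{9409}{9}$ ($C = \left(26 + \frac{19}{3}\right)^{2} = \left(\frac{97}{3}\right)^{2} = \frac{9409}{9} \approx 1045.4$)
$\frac{c}{C} = \frac{47337}{\frac{9409}{9}} = 47337 \cdot \frac{9}{9409} = \frac{426033}{9409}$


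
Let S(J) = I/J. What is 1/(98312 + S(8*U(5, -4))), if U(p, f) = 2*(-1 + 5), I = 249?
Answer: 64/6292217 ≈ 1.0171e-5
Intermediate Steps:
U(p, f) = 8 (U(p, f) = 2*4 = 8)
S(J) = 249/J
1/(98312 + S(8*U(5, -4))) = 1/(98312 + 249/((8*8))) = 1/(98312 + 249/64) = 1/(6292217/64) = 64/6292217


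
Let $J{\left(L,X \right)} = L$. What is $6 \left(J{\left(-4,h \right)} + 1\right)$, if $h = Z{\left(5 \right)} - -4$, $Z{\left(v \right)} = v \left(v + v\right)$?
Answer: $-18$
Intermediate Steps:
$Z{\left(v \right)} = 2 v^{2}$ ($Z{\left(v \right)} = v 2 v = 2 v^{2}$)
$h = 54$ ($h = 2 \cdot 5^{2} - -4 = 2 \cdot 25 + 4 = 50 + 4 = 54$)
$6 \left(J{\left(-4,h \right)} + 1\right) = 6 \left(-4 + 1\right) = 6 \left(-3\right) = -18$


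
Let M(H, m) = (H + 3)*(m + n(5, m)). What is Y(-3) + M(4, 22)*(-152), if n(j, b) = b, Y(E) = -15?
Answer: -46831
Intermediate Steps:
M(H, m) = 2*m*(3 + H) (M(H, m) = (H + 3)*(m + m) = (3 + H)*(2*m) = 2*m*(3 + H))
Y(-3) + M(4, 22)*(-152) = -15 + (2*22*(3 + 4))*(-152) = -15 + (2*22*7)*(-152) = -15 + 308*(-152) = -15 - 46816 = -46831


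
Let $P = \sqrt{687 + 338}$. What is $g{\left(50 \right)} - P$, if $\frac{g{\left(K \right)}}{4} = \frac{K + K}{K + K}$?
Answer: $4 - 5 \sqrt{41} \approx -28.016$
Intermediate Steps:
$g{\left(K \right)} = 4$ ($g{\left(K \right)} = 4 \frac{K + K}{K + K} = 4 \frac{2 K}{2 K} = 4 \cdot 2 K \frac{1}{2 K} = 4 \cdot 1 = 4$)
$P = 5 \sqrt{41}$ ($P = \sqrt{1025} = 5 \sqrt{41} \approx 32.016$)
$g{\left(50 \right)} - P = 4 - 5 \sqrt{41}$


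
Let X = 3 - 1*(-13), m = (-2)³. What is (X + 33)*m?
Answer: -392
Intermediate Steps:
m = -8
X = 16 (X = 3 + 13 = 16)
(X + 33)*m = (16 + 33)*(-8) = 49*(-8) = -392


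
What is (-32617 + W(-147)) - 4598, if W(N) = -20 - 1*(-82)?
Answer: -37153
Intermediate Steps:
W(N) = 62 (W(N) = -20 + 82 = 62)
(-32617 + W(-147)) - 4598 = (-32617 + 62) - 4598 = -32555 - 4598 = -37153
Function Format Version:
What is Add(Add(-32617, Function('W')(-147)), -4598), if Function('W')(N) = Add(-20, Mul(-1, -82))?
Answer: -37153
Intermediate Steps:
Function('W')(N) = 62 (Function('W')(N) = Add(-20, 82) = 62)
Add(Add(-32617, Function('W')(-147)), -4598) = Add(Add(-32617, 62), -4598) = Add(-32555, -4598) = -37153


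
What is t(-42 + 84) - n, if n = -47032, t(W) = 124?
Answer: 47156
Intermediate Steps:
t(-42 + 84) - n = 124 - 1*(-47032) = 124 + 47032 = 47156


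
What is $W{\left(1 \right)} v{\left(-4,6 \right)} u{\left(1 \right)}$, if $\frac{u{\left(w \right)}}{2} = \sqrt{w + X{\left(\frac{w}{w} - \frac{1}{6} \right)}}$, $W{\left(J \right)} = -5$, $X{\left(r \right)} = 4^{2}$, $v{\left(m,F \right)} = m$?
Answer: $40 \sqrt{17} \approx 164.92$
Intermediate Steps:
$X{\left(r \right)} = 16$
$u{\left(w \right)} = 2 \sqrt{16 + w}$ ($u{\left(w \right)} = 2 \sqrt{w + 16} = 2 \sqrt{16 + w}$)
$W{\left(1 \right)} v{\left(-4,6 \right)} u{\left(1 \right)} = \left(-5\right) \left(-4\right) 2 \sqrt{16 + 1} = 20 \cdot 2 \sqrt{17} = 40 \sqrt{17}$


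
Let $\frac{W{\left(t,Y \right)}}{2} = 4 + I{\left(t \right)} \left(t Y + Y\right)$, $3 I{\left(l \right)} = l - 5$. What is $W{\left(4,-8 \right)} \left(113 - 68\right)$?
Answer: $1560$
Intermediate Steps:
$I{\left(l \right)} = - \frac{5}{3} + \frac{l}{3}$ ($I{\left(l \right)} = \frac{l - 5}{3} = \frac{-5 + l}{3} = - \frac{5}{3} + \frac{l}{3}$)
$W{\left(t,Y \right)} = 8 + 2 \left(- \frac{5}{3} + \frac{t}{3}\right) \left(Y + Y t\right)$ ($W{\left(t,Y \right)} = 2 \left(4 + \left(- \frac{5}{3} + \frac{t}{3}\right) \left(t Y + Y\right)\right) = 2 \left(4 + \left(- \frac{5}{3} + \frac{t}{3}\right) \left(Y t + Y\right)\right) = 2 \left(4 + \left(- \frac{5}{3} + \frac{t}{3}\right) \left(Y + Y t\right)\right) = 8 + 2 \left(- \frac{5}{3} + \frac{t}{3}\right) \left(Y + Y t\right)$)
$W{\left(4,-8 \right)} \left(113 - 68\right) = \left(8 + \frac{2}{3} \left(-8\right) \left(-5 + 4\right) + \frac{2}{3} \left(-8\right) 4 \left(-5 + 4\right)\right) \left(113 - 68\right) = \left(8 + \frac{2}{3} \left(-8\right) \left(-1\right) + \frac{2}{3} \left(-8\right) 4 \left(-1\right)\right) 45 = \left(8 + \frac{16}{3} + \frac{64}{3}\right) 45 = \frac{104}{3} \cdot 45 = 1560$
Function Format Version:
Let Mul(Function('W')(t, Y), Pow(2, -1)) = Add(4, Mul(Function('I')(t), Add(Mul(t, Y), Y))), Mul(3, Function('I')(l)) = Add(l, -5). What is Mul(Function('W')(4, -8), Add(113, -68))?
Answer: 1560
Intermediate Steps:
Function('I')(l) = Add(Rational(-5, 3), Mul(Rational(1, 3), l)) (Function('I')(l) = Mul(Rational(1, 3), Add(l, -5)) = Mul(Rational(1, 3), Add(-5, l)) = Add(Rational(-5, 3), Mul(Rational(1, 3), l)))
Function('W')(t, Y) = Add(8, Mul(2, Add(Rational(-5, 3), Mul(Rational(1, 3), t)), Add(Y, Mul(Y, t)))) (Function('W')(t, Y) = Mul(2, Add(4, Mul(Add(Rational(-5, 3), Mul(Rational(1, 3), t)), Add(Mul(t, Y), Y)))) = Mul(2, Add(4, Mul(Add(Rational(-5, 3), Mul(Rational(1, 3), t)), Add(Mul(Y, t), Y)))) = Mul(2, Add(4, Mul(Add(Rational(-5, 3), Mul(Rational(1, 3), t)), Add(Y, Mul(Y, t))))) = Add(8, Mul(2, Add(Rational(-5, 3), Mul(Rational(1, 3), t)), Add(Y, Mul(Y, t)))))
Mul(Function('W')(4, -8), Add(113, -68)) = Mul(Add(8, Mul(Rational(2, 3), -8, Add(-5, 4)), Mul(Rational(2, 3), -8, 4, Add(-5, 4))), Add(113, -68)) = Mul(Add(8, Mul(Rational(2, 3), -8, -1), Mul(Rational(2, 3), -8, 4, -1)), 45) = Mul(Add(8, Rational(16, 3), Rational(64, 3)), 45) = Mul(Rational(104, 3), 45) = 1560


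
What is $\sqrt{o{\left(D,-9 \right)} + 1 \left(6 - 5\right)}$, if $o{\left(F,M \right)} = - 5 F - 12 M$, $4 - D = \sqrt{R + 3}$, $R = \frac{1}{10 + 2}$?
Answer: $\frac{\sqrt{3204 + 30 \sqrt{111}}}{6} \approx 9.8884$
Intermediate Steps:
$R = \frac{1}{12} \approx 0.083333$
$D = 4 - \frac{\sqrt{111}}{6}$ ($D = 4 - \sqrt{\frac{1}{12} + 3} = 4 - \sqrt{\frac{37}{12}} = 4 - \frac{\sqrt{111}}{6} \approx 2.2441$)
$o{\left(F,M \right)} = - 12 M - 5 F$
$\sqrt{o{\left(D,-9 \right)} + 1 \left(6 - 5\right)} = \sqrt{\left(\left(-12\right) \left(-9\right) - 5 \left(4 - \frac{\sqrt{111}}{6}\right)\right) + 1 \left(6 - 5\right)} = \sqrt{\left(108 - \left(20 - \frac{5 \sqrt{111}}{6}\right)\right) + 1 \cdot 1} = \sqrt{\left(88 + \frac{5 \sqrt{111}}{6}\right) + 1} = \sqrt{89 + \frac{5 \sqrt{111}}{6}}$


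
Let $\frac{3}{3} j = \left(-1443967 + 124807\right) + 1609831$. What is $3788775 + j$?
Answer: $4079446$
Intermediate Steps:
$j = 290671$ ($j = \left(-1443967 + 124807\right) + 1609831 = -1319160 + 1609831 = 290671$)
$3788775 + j = 3788775 + 290671 = 4079446$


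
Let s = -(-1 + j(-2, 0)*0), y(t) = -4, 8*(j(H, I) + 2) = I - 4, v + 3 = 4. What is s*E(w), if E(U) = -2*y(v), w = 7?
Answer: 8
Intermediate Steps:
v = 1 (v = -3 + 4 = 1)
j(H, I) = -5/2 + I/8 (j(H, I) = -2 + (I - 4)/8 = -2 + (-4 + I)/8 = -2 + (-½ + I/8) = -5/2 + I/8)
s = 1 (s = -(-1 + (-5/2 + (⅛)*0)*0) = -(-1 + (-5/2 + 0)*0) = -(-1 - 5/2*0) = -(-1 + 0) = -1*(-1) = 1)
E(U) = 8 (E(U) = -2*(-4) = 8)
s*E(w) = 1*8 = 8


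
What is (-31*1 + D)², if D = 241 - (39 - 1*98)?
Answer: 72361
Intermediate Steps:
D = 300 (D = 241 - (39 - 98) = 241 - 1*(-59) = 241 + 59 = 300)
(-31*1 + D)² = (-31*1 + 300)² = (-31 + 300)² = 269² = 72361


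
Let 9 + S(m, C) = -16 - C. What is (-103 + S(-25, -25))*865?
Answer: -89095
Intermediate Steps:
S(m, C) = -25 - C (S(m, C) = -9 + (-16 - C) = -25 - C)
(-103 + S(-25, -25))*865 = (-103 + (-25 - 1*(-25)))*865 = (-103 + (-25 + 25))*865 = (-103 + 0)*865 = -103*865 = -89095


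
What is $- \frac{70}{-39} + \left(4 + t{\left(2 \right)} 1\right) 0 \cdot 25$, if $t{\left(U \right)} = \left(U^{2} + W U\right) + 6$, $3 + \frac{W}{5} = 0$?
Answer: $\frac{70}{39} \approx 1.7949$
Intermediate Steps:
$W = -15$ ($W = -15 + 5 \cdot 0 = -15 + 0 = -15$)
$t{\left(U \right)} = 6 + U^{2} - 15 U$ ($t{\left(U \right)} = \left(U^{2} - 15 U\right) + 6 = 6 + U^{2} - 15 U$)
$- \frac{70}{-39} + \left(4 + t{\left(2 \right)} 1\right) 0 \cdot 25 = - \frac{70}{-39} + \left(4 + \left(6 + 2^{2} - 30\right) 1\right) 0 \cdot 25 = \left(-70\right) \left(- \frac{1}{39}\right) + \left(4 + \left(6 + 4 - 30\right) 1\right) 0 = \frac{70}{39} + \left(4 - 20\right) 0 = \frac{70}{39} - 0 = \frac{70}{39} + 0 = \frac{70}{39}$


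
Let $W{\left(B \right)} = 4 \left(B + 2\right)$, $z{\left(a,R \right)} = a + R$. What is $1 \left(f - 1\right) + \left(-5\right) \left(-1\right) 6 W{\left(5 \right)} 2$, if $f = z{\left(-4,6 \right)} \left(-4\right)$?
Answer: $1671$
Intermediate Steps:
$z{\left(a,R \right)} = R + a$
$f = -8$ ($f = \left(6 - 4\right) \left(-4\right) = 2 \left(-4\right) = -8$)
$W{\left(B \right)} = 8 + 4 B$ ($W{\left(B \right)} = 4 \left(2 + B\right) = 8 + 4 B$)
$1 \left(f - 1\right) + \left(-5\right) \left(-1\right) 6 W{\left(5 \right)} 2 = 1 \left(-8 - 1\right) + \left(-5\right) \left(-1\right) 6 \left(8 + 4 \cdot 5\right) 2 = 1 \left(-9\right) + 5 \cdot 6 \left(8 + 20\right) 2 = -9 + 30 \cdot 28 \cdot 2 = -9 + 30 \cdot 56 = -9 + 1680 = 1671$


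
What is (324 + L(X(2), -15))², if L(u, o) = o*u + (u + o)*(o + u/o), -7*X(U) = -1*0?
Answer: 301401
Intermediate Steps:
X(U) = 0 (X(U) = -(-1)*0/7 = -⅐*0 = 0)
L(u, o) = o*u + (o + u)*(o + u/o)
(324 + L(X(2), -15))² = (324 + (0 + (-15)² + 0²/(-15) + 2*(-15)*0))² = (324 + (0 + 225 - 1/15*0 + 0))² = (324 + (0 + 225 + 0 + 0))² = (324 + 225)² = 549² = 301401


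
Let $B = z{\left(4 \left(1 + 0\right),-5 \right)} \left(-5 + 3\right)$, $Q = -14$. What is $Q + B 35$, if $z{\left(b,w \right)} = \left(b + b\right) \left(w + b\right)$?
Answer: $546$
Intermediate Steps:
$z{\left(b,w \right)} = 2 b \left(b + w\right)$
$B = 16$ ($B = 2 \cdot 4 \left(1 + 0\right) \left(4 \left(1 + 0\right) - 5\right) \left(-5 + 3\right) = 2 \cdot 4 \cdot 1 \left(4 \cdot 1 - 5\right) \left(-2\right) = 2 \cdot 4 \left(4 - 5\right) \left(-2\right) = 2 \cdot 4 \left(-1\right) \left(-2\right) = \left(-8\right) \left(-2\right) = 16$)
$Q + B 35 = -14 + 16 \cdot 35 = -14 + 560 = 546$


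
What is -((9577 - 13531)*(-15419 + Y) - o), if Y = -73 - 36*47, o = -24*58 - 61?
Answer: -67946989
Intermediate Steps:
o = -1453 (o = -1392 - 61 = -1453)
Y = -1765 (Y = -73 - 1692 = -1765)
-((9577 - 13531)*(-15419 + Y) - o) = -((9577 - 13531)*(-15419 - 1765) - 1*(-1453)) = -(-3954*(-17184) + 1453) = -(67945536 + 1453) = -1*67946989 = -67946989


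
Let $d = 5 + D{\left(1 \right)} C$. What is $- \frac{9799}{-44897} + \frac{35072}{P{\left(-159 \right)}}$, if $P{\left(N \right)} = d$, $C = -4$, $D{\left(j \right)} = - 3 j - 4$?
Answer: $\frac{1574950951}{1481601} \approx 1063.0$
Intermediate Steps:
$D{\left(j \right)} = -4 - 3 j$
$d = 33$ ($d = 5 + \left(-4 - 3\right) \left(-4\right) = 5 - -28 = 5 + 28 = 33$)
$P{\left(N \right)} = 33$
$- \frac{9799}{-44897} + \frac{35072}{P{\left(-159 \right)}} = - \frac{9799}{-44897} + \frac{35072}{33} = \left(-9799\right) \left(- \frac{1}{44897}\right) + 35072 \cdot \frac{1}{33} = \frac{9799}{44897} + \frac{35072}{33} = \frac{1574950951}{1481601}$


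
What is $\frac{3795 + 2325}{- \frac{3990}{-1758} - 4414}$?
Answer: $- \frac{597720}{430879} \approx -1.3872$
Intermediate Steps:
$\frac{3795 + 2325}{- \frac{3990}{-1758} - 4414} = \frac{6120}{\left(-3990\right) \left(- \frac{1}{1758}\right) - 4414} = \frac{6120}{\frac{665}{293} - 4414} = \frac{6120}{- \frac{1292637}{293}} = 6120 \left(- \frac{293}{1292637}\right) = - \frac{597720}{430879}$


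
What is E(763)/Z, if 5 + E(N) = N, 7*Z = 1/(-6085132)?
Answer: -32287710392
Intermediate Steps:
Z = -1/42595924 (Z = (1/7)/(-6085132) = (1/7)*(-1/6085132) = -1/42595924 ≈ -2.3476e-8)
E(N) = -5 + N
E(763)/Z = (-5 + 763)/(-1/42595924) = 758*(-42595924) = -32287710392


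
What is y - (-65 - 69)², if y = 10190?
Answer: -7766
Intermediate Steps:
y - (-65 - 69)² = 10190 - (-65 - 69)² = 10190 - 1*(-134)² = 10190 - 1*17956 = 10190 - 17956 = -7766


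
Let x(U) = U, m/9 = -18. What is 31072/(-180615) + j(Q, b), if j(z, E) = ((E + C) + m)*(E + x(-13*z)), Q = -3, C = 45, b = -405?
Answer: 34506825908/180615 ≈ 1.9105e+5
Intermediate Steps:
m = -162 (m = 9*(-18) = -162)
j(z, E) = (-117 + E)*(E - 13*z) (j(z, E) = ((E + 45) - 162)*(E - 13*z) = ((45 + E) - 162)*(E - 13*z) = (-117 + E)*(E - 13*z))
31072/(-180615) + j(Q, b) = 31072/(-180615) + ((-405)² - 117*(-405) + 1521*(-3) - 13*(-405)*(-3)) = 31072*(-1/180615) + (164025 + 47385 - 4563 - 15795) = -31072/180615 + 191052 = 34506825908/180615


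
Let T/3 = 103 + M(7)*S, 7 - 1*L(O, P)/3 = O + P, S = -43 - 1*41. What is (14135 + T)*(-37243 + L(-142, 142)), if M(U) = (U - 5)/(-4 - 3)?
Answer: -540314552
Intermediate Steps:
M(U) = 5/7 - U/7 (M(U) = (-5 + U)/(-7) = (-5 + U)*(-⅐) = 5/7 - U/7)
S = -84 (S = -43 - 41 = -84)
L(O, P) = 21 - 3*O - 3*P (L(O, P) = 21 - 3*(O + P) = 21 + (-3*O - 3*P) = 21 - 3*O - 3*P)
T = 381 (T = 3*(103 + (5/7 - ⅐*7)*(-84)) = 3*(103 + (5/7 - 1)*(-84)) = 3*(103 - 2/7*(-84)) = 3*(103 + 24) = 3*127 = 381)
(14135 + T)*(-37243 + L(-142, 142)) = (14135 + 381)*(-37243 + (21 - 3*(-142) - 3*142)) = 14516*(-37243 + (21 + 426 - 426)) = 14516*(-37243 + 21) = 14516*(-37222) = -540314552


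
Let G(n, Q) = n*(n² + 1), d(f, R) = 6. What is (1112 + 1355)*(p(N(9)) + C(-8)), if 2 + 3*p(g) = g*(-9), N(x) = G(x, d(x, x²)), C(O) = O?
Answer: -16449956/3 ≈ -5.4833e+6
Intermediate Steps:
G(n, Q) = n*(1 + n²)
N(x) = x + x³
p(g) = -⅔ - 3*g (p(g) = -⅔ + (g*(-9))/3 = -⅔ + (-9*g)/3 = -⅔ - 3*g)
(1112 + 1355)*(p(N(9)) + C(-8)) = (1112 + 1355)*((-⅔ - 3*(9 + 9³)) - 8) = 2467*((-⅔ - 3*(9 + 729)) - 8) = 2467*((-⅔ - 3*738) - 8) = 2467*((-⅔ - 2214) - 8) = 2467*(-6644/3 - 8) = 2467*(-6668/3) = -16449956/3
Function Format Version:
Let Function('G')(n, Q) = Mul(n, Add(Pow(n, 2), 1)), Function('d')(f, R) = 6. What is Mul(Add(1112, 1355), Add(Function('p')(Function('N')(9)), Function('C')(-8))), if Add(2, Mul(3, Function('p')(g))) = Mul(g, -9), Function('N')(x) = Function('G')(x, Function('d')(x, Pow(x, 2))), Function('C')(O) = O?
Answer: Rational(-16449956, 3) ≈ -5.4833e+6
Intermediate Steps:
Function('G')(n, Q) = Mul(n, Add(1, Pow(n, 2)))
Function('N')(x) = Add(x, Pow(x, 3))
Function('p')(g) = Add(Rational(-2, 3), Mul(-3, g)) (Function('p')(g) = Add(Rational(-2, 3), Mul(Rational(1, 3), Mul(g, -9))) = Add(Rational(-2, 3), Mul(Rational(1, 3), Mul(-9, g))) = Add(Rational(-2, 3), Mul(-3, g)))
Mul(Add(1112, 1355), Add(Function('p')(Function('N')(9)), Function('C')(-8))) = Mul(Add(1112, 1355), Add(Add(Rational(-2, 3), Mul(-3, Add(9, Pow(9, 3)))), -8)) = Mul(2467, Add(Add(Rational(-2, 3), Mul(-3, Add(9, 729))), -8)) = Mul(2467, Add(Add(Rational(-2, 3), Mul(-3, 738)), -8)) = Mul(2467, Add(Add(Rational(-2, 3), -2214), -8)) = Mul(2467, Add(Rational(-6644, 3), -8)) = Mul(2467, Rational(-6668, 3)) = Rational(-16449956, 3)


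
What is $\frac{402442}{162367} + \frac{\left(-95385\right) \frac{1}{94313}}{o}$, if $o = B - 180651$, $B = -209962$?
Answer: $\frac{14825932031384393}{5981581424157923} \approx 2.4786$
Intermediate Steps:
$o = -390613$ ($o = -209962 - 180651 = -390613$)
$\frac{402442}{162367} + \frac{\left(-95385\right) \frac{1}{94313}}{o} = \frac{402442}{162367} + \frac{\left(-95385\right) \frac{1}{94313}}{-390613} = 402442 \cdot \frac{1}{162367} + \left(-95385\right) \frac{1}{94313} \left(- \frac{1}{390613}\right) = \frac{402442}{162367} - - \frac{95385}{36839883869} = \frac{402442}{162367} + \frac{95385}{36839883869} = \frac{14825932031384393}{5981581424157923}$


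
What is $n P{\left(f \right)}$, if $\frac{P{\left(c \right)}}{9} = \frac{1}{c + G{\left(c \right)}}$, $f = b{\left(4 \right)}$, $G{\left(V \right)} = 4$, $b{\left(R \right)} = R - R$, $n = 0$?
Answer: $0$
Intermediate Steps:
$b{\left(R \right)} = 0$
$f = 0$
$P{\left(c \right)} = \frac{9}{4 + c}$ ($P{\left(c \right)} = \frac{9}{c + 4} = \frac{9}{4 + c}$)
$n P{\left(f \right)} = 0 \frac{9}{4 + 0} = 0 \cdot \frac{9}{4} = 0$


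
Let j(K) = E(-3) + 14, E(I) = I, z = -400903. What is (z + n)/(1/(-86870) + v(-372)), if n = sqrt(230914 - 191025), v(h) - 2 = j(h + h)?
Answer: -34826443610/1129309 + 86870*sqrt(39889)/1129309 ≈ -30823.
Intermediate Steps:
j(K) = 11 (j(K) = -3 + 14 = 11)
v(h) = 13 (v(h) = 2 + 11 = 13)
n = sqrt(39889) ≈ 199.72
(z + n)/(1/(-86870) + v(-372)) = (-400903 + sqrt(39889))/(1/(-86870) + 13) = (-400903 + sqrt(39889))/(-1/86870 + 13) = (-400903 + sqrt(39889))/(1129309/86870) = (-400903 + sqrt(39889))*(86870/1129309) = -34826443610/1129309 + 86870*sqrt(39889)/1129309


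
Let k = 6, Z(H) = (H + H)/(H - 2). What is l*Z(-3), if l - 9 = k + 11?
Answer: 156/5 ≈ 31.200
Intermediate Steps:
Z(H) = 2*H/(-2 + H) (Z(H) = (2*H)/(-2 + H) = 2*H/(-2 + H))
l = 26 (l = 9 + (6 + 11) = 9 + 17 = 26)
l*Z(-3) = 26*(2*(-3)/(-2 - 3)) = 26*(2*(-3)/(-5)) = 26*(2*(-3)*(-1/5)) = 26*(6/5) = 156/5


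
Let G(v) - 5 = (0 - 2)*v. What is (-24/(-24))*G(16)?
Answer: -27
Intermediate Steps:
G(v) = 5 - 2*v (G(v) = 5 + (0 - 2)*v = 5 - 2*v)
(-24/(-24))*G(16) = (-24/(-24))*(5 - 2*16) = (-24*(-1/24))*(5 - 32) = 1*(-27) = -27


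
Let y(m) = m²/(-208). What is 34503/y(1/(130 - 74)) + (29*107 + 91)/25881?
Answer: -582475013209990/25881 ≈ -2.2506e+10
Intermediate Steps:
y(m) = -m²/208 (y(m) = m²*(-1/208) = -m²/208)
34503/y(1/(130 - 74)) + (29*107 + 91)/25881 = 34503/((-1/(208*(130 - 74)²))) + (29*107 + 91)/25881 = 34503/((-(1/56)²/208)) + (3103 + 91)*(1/25881) = 34503/((-(1/56)²/208)) + 3194*(1/25881) = 34503/((-1/208*1/3136)) + 3194/25881 = 34503/(-1/652288) + 3194/25881 = 34503*(-652288) + 3194/25881 = -22505892864 + 3194/25881 = -582475013209990/25881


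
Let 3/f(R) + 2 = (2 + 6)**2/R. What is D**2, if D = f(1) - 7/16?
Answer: 37249/246016 ≈ 0.15141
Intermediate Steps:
f(R) = 3/(-2 + 64/R) (f(R) = 3/(-2 + (2 + 6)**2/R) = 3/(-2 + 8**2/R) = 3/(-2 + 64/R))
D = -193/496 (D = -3*1/(-64 + 2*1) - 7/16 = -3*1/(-64 + 2) - 7/16 = -3*1/(-62) - 1*7/16 = -3*1*(-1/62) - 7/16 = 3/62 - 7/16 = -193/496 ≈ -0.38911)
D**2 = (-193/496)**2 = 37249/246016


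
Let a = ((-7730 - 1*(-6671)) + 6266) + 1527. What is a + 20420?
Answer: 27154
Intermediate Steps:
a = 6734 (a = ((-7730 + 6671) + 6266) + 1527 = (-1059 + 6266) + 1527 = 5207 + 1527 = 6734)
a + 20420 = 6734 + 20420 = 27154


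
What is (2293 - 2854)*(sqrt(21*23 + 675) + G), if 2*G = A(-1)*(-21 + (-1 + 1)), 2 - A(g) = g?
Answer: 35343/2 - 561*sqrt(1158) ≈ -1419.0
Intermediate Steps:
A(g) = 2 - g
G = -63/2 (G = ((2 - 1*(-1))*(-21 + (-1 + 1)))/2 = ((2 + 1)*(-21 + 0))/2 = (3*(-21))/2 = (1/2)*(-63) = -63/2 ≈ -31.500)
(2293 - 2854)*(sqrt(21*23 + 675) + G) = (2293 - 2854)*(sqrt(21*23 + 675) - 63/2) = -561*(sqrt(483 + 675) - 63/2) = -561*(sqrt(1158) - 63/2) = -561*(-63/2 + sqrt(1158)) = 35343/2 - 561*sqrt(1158)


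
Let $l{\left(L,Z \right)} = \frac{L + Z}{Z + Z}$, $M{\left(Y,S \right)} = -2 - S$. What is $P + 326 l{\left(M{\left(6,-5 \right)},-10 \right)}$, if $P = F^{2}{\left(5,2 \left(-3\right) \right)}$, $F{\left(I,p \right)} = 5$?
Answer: $\frac{1391}{10} \approx 139.1$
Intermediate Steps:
$l{\left(L,Z \right)} = \frac{L + Z}{2 Z}$
$P = 25$ ($P = 5^{2} = 25$)
$P + 326 l{\left(M{\left(6,-5 \right)},-10 \right)} = 25 + 326 \frac{\left(-2 - -5\right) - 10}{2 \left(-10\right)} = 25 + 326 \cdot \frac{1}{2} \left(- \frac{1}{10}\right) \left(\left(-2 + 5\right) - 10\right) = 25 + 326 \cdot \frac{1}{2} \left(- \frac{1}{10}\right) \left(3 - 10\right) = 25 + 326 \cdot \frac{1}{2} \left(- \frac{1}{10}\right) \left(-7\right) = 25 + 326 \cdot \frac{7}{20} = 25 + \frac{1141}{10} = \frac{1391}{10}$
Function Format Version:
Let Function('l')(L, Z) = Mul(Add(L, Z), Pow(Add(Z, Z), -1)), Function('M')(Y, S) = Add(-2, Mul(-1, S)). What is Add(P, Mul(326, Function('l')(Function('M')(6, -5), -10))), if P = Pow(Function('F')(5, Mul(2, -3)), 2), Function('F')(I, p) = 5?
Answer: Rational(1391, 10) ≈ 139.10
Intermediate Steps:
Function('l')(L, Z) = Mul(Rational(1, 2), Pow(Z, -1), Add(L, Z)) (Function('l')(L, Z) = Mul(Add(L, Z), Pow(Mul(2, Z), -1)) = Mul(Add(L, Z), Mul(Rational(1, 2), Pow(Z, -1))) = Mul(Rational(1, 2), Pow(Z, -1), Add(L, Z)))
P = 25 (P = Pow(5, 2) = 25)
Add(P, Mul(326, Function('l')(Function('M')(6, -5), -10))) = Add(25, Mul(326, Mul(Rational(1, 2), Pow(-10, -1), Add(Add(-2, Mul(-1, -5)), -10)))) = Add(25, Mul(326, Mul(Rational(1, 2), Rational(-1, 10), Add(Add(-2, 5), -10)))) = Add(25, Mul(326, Mul(Rational(1, 2), Rational(-1, 10), Add(3, -10)))) = Add(25, Mul(326, Mul(Rational(1, 2), Rational(-1, 10), -7))) = Add(25, Mul(326, Rational(7, 20))) = Add(25, Rational(1141, 10)) = Rational(1391, 10)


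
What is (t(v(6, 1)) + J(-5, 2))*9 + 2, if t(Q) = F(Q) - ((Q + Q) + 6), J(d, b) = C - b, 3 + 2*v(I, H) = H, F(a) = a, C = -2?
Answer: -79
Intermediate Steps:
v(I, H) = -3/2 + H/2
J(d, b) = -2 - b
t(Q) = -6 - Q (t(Q) = Q - ((Q + Q) + 6) = Q - (2*Q + 6) = Q - (6 + 2*Q) = Q + (-6 - 2*Q) = -6 - Q)
(t(v(6, 1)) + J(-5, 2))*9 + 2 = ((-6 - (-3/2 + (½)*1)) + (-2 - 1*2))*9 + 2 = ((-6 - (-3/2 + ½)) + (-2 - 2))*9 + 2 = ((-6 - 1*(-1)) - 4)*9 + 2 = ((-6 + 1) - 4)*9 + 2 = (-5 - 4)*9 + 2 = -9*9 + 2 = -81 + 2 = -79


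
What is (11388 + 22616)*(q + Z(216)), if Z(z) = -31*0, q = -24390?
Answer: -829357560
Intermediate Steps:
Z(z) = 0
(11388 + 22616)*(q + Z(216)) = (11388 + 22616)*(-24390 + 0) = 34004*(-24390) = -829357560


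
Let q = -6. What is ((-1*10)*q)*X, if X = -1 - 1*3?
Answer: -240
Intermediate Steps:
X = -4 (X = -1 - 3 = -4)
((-1*10)*q)*X = (-1*10*(-6))*(-4) = -10*(-6)*(-4) = 60*(-4) = -240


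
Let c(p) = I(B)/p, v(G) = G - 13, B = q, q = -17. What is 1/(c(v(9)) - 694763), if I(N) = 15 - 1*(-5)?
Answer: -1/694768 ≈ -1.4393e-6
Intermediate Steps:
B = -17
v(G) = -13 + G
I(N) = 20 (I(N) = 15 + 5 = 20)
c(p) = 20/p
1/(c(v(9)) - 694763) = 1/(20/(-13 + 9) - 694763) = 1/(20/(-4) - 694763) = 1/(20*(-1/4) - 694763) = 1/(-5 - 694763) = 1/(-694768) = -1/694768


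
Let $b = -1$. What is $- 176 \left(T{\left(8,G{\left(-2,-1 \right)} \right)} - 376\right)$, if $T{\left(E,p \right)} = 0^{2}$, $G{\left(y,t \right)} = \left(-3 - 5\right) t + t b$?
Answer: $66176$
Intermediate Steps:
$G{\left(y,t \right)} = - 9 t$ ($G{\left(y,t \right)} = \left(-3 - 5\right) t + t \left(-1\right) = - 8 t - t = - 9 t$)
$T{\left(E,p \right)} = 0$
$- 176 \left(T{\left(8,G{\left(-2,-1 \right)} \right)} - 376\right) = - 176 \left(0 - 376\right) = \left(-176\right) \left(-376\right) = 66176$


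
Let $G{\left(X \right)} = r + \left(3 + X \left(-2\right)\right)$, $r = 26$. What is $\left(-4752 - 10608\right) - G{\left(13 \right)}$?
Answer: $-15363$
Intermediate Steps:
$G{\left(X \right)} = 29 - 2 X$ ($G{\left(X \right)} = 26 + \left(3 + X \left(-2\right)\right) = 26 - \left(-3 + 2 X\right) = 29 - 2 X$)
$\left(-4752 - 10608\right) - G{\left(13 \right)} = \left(-4752 - 10608\right) - \left(29 - 26\right) = -15360 - 3 = -15363$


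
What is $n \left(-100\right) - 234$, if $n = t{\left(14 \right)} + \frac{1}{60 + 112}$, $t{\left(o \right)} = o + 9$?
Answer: $- \frac{108987}{43} \approx -2534.6$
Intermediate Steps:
$t{\left(o \right)} = 9 + o$
$n = \frac{3957}{172}$ ($n = \left(9 + 14\right) + \frac{1}{60 + 112} = 23 + \frac{1}{172} = \frac{3957}{172} \approx 23.006$)
$n \left(-100\right) - 234 = \frac{3957}{172} \left(-100\right) - 234 = - \frac{98925}{43} - 234 = - \frac{108987}{43}$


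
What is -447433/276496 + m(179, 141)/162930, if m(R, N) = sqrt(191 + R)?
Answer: -447433/276496 + sqrt(370)/162930 ≈ -1.6181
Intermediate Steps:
-447433/276496 + m(179, 141)/162930 = -447433/276496 + sqrt(191 + 179)/162930 = -447433*1/276496 + sqrt(370)*(1/162930) = -447433/276496 + sqrt(370)/162930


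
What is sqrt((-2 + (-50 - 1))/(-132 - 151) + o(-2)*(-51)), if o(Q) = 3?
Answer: I*sqrt(12238618)/283 ≈ 12.362*I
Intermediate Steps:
sqrt((-2 + (-50 - 1))/(-132 - 151) + o(-2)*(-51)) = sqrt((-2 + (-50 - 1))/(-132 - 151) + 3*(-51)) = sqrt((-2 - 51)/(-283) - 153) = sqrt(-53*(-1/283) - 153) = sqrt(53/283 - 153) = sqrt(-43246/283) = I*sqrt(12238618)/283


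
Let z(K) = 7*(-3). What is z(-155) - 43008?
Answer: -43029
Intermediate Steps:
z(K) = -21
z(-155) - 43008 = -21 - 43008 = -43029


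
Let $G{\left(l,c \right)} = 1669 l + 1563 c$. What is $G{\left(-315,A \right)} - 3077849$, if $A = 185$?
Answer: $-3314429$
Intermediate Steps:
$G{\left(l,c \right)} = 1563 c + 1669 l$
$G{\left(-315,A \right)} - 3077849 = \left(1563 \cdot 185 + 1669 \left(-315\right)\right) - 3077849 = \left(289155 - 525735\right) - 3077849 = -236580 - 3077849 = -3314429$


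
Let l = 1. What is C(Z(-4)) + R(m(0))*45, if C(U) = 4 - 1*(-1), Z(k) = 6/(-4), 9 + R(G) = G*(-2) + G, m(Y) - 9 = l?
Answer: -850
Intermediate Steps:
m(Y) = 10 (m(Y) = 9 + 1 = 10)
R(G) = -9 - G (R(G) = -9 + (G*(-2) + G) = -9 + (-2*G + G) = -9 - G)
Z(k) = -3/2 (Z(k) = 6*(-1/4) = -3/2)
C(U) = 5 (C(U) = 4 + 1 = 5)
C(Z(-4)) + R(m(0))*45 = 5 + (-9 - 1*10)*45 = 5 + (-9 - 10)*45 = 5 - 19*45 = 5 - 855 = -850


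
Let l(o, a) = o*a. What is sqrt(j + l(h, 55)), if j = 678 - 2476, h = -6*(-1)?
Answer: 2*I*sqrt(367) ≈ 38.315*I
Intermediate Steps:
h = 6
l(o, a) = a*o
j = -1798
sqrt(j + l(h, 55)) = sqrt(-1798 + 55*6) = sqrt(-1798 + 330) = sqrt(-1468) = 2*I*sqrt(367)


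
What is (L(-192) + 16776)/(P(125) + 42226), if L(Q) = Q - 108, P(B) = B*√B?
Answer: 695715576/1781081951 - 10297500*√5/1781081951 ≈ 0.37769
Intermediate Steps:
P(B) = B^(3/2)
L(Q) = -108 + Q
(L(-192) + 16776)/(P(125) + 42226) = ((-108 - 192) + 16776)/(125^(3/2) + 42226) = (-300 + 16776)/(625*√5 + 42226) = 16476/(42226 + 625*√5)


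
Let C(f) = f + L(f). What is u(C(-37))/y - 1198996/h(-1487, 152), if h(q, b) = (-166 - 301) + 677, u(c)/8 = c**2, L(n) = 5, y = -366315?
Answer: -14640398002/2564205 ≈ -5709.5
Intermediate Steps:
C(f) = 5 + f (C(f) = f + 5 = 5 + f)
u(c) = 8*c**2
h(q, b) = 210 (h(q, b) = -467 + 677 = 210)
u(C(-37))/y - 1198996/h(-1487, 152) = (8*(5 - 37)**2)/(-366315) - 1198996/210 = (8*(-32)**2)*(-1/366315) - 1198996*1/210 = (8*1024)*(-1/366315) - 599498/105 = 8192*(-1/366315) - 599498/105 = -8192/366315 - 599498/105 = -14640398002/2564205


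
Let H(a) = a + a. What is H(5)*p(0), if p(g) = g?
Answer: 0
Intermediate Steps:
H(a) = 2*a
H(5)*p(0) = (2*5)*0 = 10*0 = 0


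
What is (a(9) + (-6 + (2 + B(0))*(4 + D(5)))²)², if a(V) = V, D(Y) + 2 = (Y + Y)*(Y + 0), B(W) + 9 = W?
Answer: 18744074281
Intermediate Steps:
B(W) = -9 + W
D(Y) = -2 + 2*Y² (D(Y) = -2 + (Y + Y)*(Y + 0) = -2 + (2*Y)*Y = -2 + 2*Y²)
(a(9) + (-6 + (2 + B(0))*(4 + D(5)))²)² = (9 + (-6 + (2 + (-9 + 0))*(4 + (-2 + 2*5²)))²)² = (9 + (-6 + (2 - 9)*(4 + (-2 + 2*25)))²)² = (9 + (-6 - 7*(4 + (-2 + 50)))²)² = (9 + (-6 - 7*(4 + 48))²)² = (9 + (-6 - 7*52)²)² = (9 + (-6 - 364)²)² = (9 + (-370)²)² = (9 + 136900)² = 136909² = 18744074281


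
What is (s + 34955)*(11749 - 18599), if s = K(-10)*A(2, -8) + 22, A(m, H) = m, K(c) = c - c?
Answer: -239592450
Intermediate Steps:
K(c) = 0
s = 22 (s = 0*2 + 22 = 0 + 22 = 22)
(s + 34955)*(11749 - 18599) = (22 + 34955)*(11749 - 18599) = 34977*(-6850) = -239592450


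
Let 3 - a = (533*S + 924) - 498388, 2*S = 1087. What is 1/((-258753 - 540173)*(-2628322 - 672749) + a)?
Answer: 2/5274623315055 ≈ 3.7917e-13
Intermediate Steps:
S = 1087/2 (S = (½)*1087 = 1087/2 ≈ 543.50)
a = 415563/2 (a = 3 - ((533*(1087/2) + 924) - 498388) = 3 - ((579371/2 + 924) - 498388) = 3 - (581219/2 - 498388) = 3 - 1*(-415557/2) = 3 + 415557/2 = 415563/2 ≈ 2.0778e+5)
1/((-258753 - 540173)*(-2628322 - 672749) + a) = 1/((-258753 - 540173)*(-2628322 - 672749) + 415563/2) = 1/(-798926*(-3301071) + 415563/2) = 1/(2637311449746 + 415563/2) = 1/(5274623315055/2) = 2/5274623315055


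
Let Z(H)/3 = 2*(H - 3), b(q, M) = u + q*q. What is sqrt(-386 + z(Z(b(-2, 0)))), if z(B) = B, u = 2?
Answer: 4*I*sqrt(23) ≈ 19.183*I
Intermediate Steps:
b(q, M) = 2 + q**2 (b(q, M) = 2 + q*q = 2 + q**2)
Z(H) = -18 + 6*H (Z(H) = 3*(2*(H - 3)) = 3*(2*(-3 + H)) = 3*(-6 + 2*H) = -18 + 6*H)
sqrt(-386 + z(Z(b(-2, 0)))) = sqrt(-386 + (-18 + 6*(2 + (-2)**2))) = sqrt(-386 + (-18 + 6*(2 + 4))) = sqrt(-386 + (-18 + 6*6)) = sqrt(-386 + (-18 + 36)) = sqrt(-386 + 18) = sqrt(-368) = 4*I*sqrt(23)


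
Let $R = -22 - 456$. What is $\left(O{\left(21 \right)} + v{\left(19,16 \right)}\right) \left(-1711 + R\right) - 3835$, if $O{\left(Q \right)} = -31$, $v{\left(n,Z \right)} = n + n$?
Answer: $-19158$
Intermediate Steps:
$v{\left(n,Z \right)} = 2 n$
$R = -478$
$\left(O{\left(21 \right)} + v{\left(19,16 \right)}\right) \left(-1711 + R\right) - 3835 = \left(-31 + 2 \cdot 19\right) \left(-1711 - 478\right) - 3835 = \left(-31 + 38\right) \left(-2189\right) - 3835 = 7 \left(-2189\right) - 3835 = -15323 - 3835 = -19158$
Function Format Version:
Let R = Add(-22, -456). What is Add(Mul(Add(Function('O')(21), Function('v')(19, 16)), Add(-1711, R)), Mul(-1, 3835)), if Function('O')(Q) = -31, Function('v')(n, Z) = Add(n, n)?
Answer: -19158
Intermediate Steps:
Function('v')(n, Z) = Mul(2, n)
R = -478
Add(Mul(Add(Function('O')(21), Function('v')(19, 16)), Add(-1711, R)), Mul(-1, 3835)) = Add(Mul(Add(-31, Mul(2, 19)), Add(-1711, -478)), Mul(-1, 3835)) = Add(Mul(Add(-31, 38), -2189), -3835) = Add(Mul(7, -2189), -3835) = Add(-15323, -3835) = -19158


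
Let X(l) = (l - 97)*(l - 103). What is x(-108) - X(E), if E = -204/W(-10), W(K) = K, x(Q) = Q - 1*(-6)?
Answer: -160729/25 ≈ -6429.2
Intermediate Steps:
x(Q) = 6 + Q (x(Q) = Q + 6 = 6 + Q)
E = 102/5 (E = -204/(-10) = -204*(-⅒) = 102/5 ≈ 20.400)
X(l) = (-103 + l)*(-97 + l) (X(l) = (-97 + l)*(-103 + l) = (-103 + l)*(-97 + l))
x(-108) - X(E) = (6 - 108) - (9991 + (102/5)² - 200*102/5) = -102 - (9991 + 10404/25 - 4080) = -102 - 1*158179/25 = -102 - 158179/25 = -160729/25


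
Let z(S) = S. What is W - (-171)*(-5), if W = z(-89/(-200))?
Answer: -170911/200 ≈ -854.55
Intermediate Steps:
W = 89/200 (W = -89/(-200) = -89*(-1/200) = 89/200 ≈ 0.44500)
W - (-171)*(-5) = 89/200 - (-171)*(-5) = 89/200 - 1*855 = 89/200 - 855 = -170911/200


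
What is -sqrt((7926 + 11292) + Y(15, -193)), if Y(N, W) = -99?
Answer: -sqrt(19119) ≈ -138.27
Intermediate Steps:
-sqrt((7926 + 11292) + Y(15, -193)) = -sqrt((7926 + 11292) - 99) = -sqrt(19218 - 99) = -sqrt(19119)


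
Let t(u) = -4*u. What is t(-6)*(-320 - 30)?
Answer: -8400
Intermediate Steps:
t(-6)*(-320 - 30) = (-4*(-6))*(-320 - 30) = 24*(-350) = -8400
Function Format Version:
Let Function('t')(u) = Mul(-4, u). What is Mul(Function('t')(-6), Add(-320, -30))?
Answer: -8400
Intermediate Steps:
Mul(Function('t')(-6), Add(-320, -30)) = Mul(Mul(-4, -6), Add(-320, -30)) = Mul(24, -350) = -8400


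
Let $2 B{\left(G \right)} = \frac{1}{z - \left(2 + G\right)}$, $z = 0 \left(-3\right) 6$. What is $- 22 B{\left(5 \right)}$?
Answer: $\frac{11}{7} \approx 1.5714$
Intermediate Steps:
$z = 0$ ($z = 0 \cdot 6 = 0$)
$B{\left(G \right)} = \frac{1}{2 \left(-2 - G\right)}$ ($B{\left(G \right)} = \frac{1}{2 \left(0 - \left(2 + G\right)\right)} = \frac{1}{2 \left(-2 - G\right)}$)
$- 22 B{\left(5 \right)} = - 22 \left(- \frac{1}{4 + 2 \cdot 5}\right) = - 22 \left(- \frac{1}{4 + 10}\right) = - 22 \left(- \frac{1}{14}\right) = - 22 \left(\left(-1\right) \frac{1}{14}\right) = \left(-22\right) \left(- \frac{1}{14}\right) = \frac{11}{7}$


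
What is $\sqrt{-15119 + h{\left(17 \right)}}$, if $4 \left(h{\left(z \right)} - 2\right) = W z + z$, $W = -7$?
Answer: $\frac{3 i \sqrt{6730}}{2} \approx 123.05 i$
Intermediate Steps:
$h{\left(z \right)} = 2 - \frac{3 z}{2}$ ($h{\left(z \right)} = 2 + \frac{- 7 z + z}{4} = 2 + \frac{\left(-6\right) z}{4} = 2 - \frac{3 z}{2}$)
$\sqrt{-15119 + h{\left(17 \right)}} = \sqrt{-15119 + \left(2 - \frac{51}{2}\right)} = \sqrt{-15119 - \frac{47}{2}} = \sqrt{- \frac{30285}{2}} = \frac{3 i \sqrt{6730}}{2}$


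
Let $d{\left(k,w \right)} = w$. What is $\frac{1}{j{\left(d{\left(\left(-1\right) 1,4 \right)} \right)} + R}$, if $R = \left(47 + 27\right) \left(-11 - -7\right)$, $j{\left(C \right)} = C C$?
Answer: $- \frac{1}{280} \approx -0.0035714$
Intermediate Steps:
$j{\left(C \right)} = C^{2}$
$R = -296$ ($R = 74 \left(-11 + 7\right) = 74 \left(-4\right) = -296$)
$\frac{1}{j{\left(d{\left(\left(-1\right) 1,4 \right)} \right)} + R} = \frac{1}{4^{2} - 296} = \frac{1}{16 - 296} = \frac{1}{-280} = - \frac{1}{280}$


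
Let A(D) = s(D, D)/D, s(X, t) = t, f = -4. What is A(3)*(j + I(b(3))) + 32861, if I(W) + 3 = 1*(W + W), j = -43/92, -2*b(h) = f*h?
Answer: 3023997/92 ≈ 32870.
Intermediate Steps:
b(h) = 2*h (b(h) = -(-2)*h = 2*h)
A(D) = 1 (A(D) = D/D = 1)
j = -43/92 (j = -43*1/92 = -43/92 ≈ -0.46739)
I(W) = -3 + 2*W (I(W) = -3 + 1*(W + W) = -3 + 1*(2*W) = -3 + 2*W)
A(3)*(j + I(b(3))) + 32861 = 1*(-43/92 + (-3 + 2*(2*3))) + 32861 = 1*(-43/92 + (-3 + 2*6)) + 32861 = 1*(-43/92 + (-3 + 12)) + 32861 = 1*(-43/92 + 9) + 32861 = 1*(785/92) + 32861 = 785/92 + 32861 = 3023997/92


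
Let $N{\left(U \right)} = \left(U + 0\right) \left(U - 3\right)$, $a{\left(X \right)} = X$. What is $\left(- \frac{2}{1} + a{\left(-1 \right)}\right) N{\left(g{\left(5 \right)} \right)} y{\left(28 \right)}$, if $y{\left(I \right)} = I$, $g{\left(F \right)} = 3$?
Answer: $0$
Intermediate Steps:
$N{\left(U \right)} = U \left(-3 + U\right)$
$\left(- \frac{2}{1} + a{\left(-1 \right)}\right) N{\left(g{\left(5 \right)} \right)} y{\left(28 \right)} = \left(- \frac{2}{1} - 1\right) 3 \left(-3 + 3\right) 28 = \left(\left(-2\right) 1 - 1\right) 3 \cdot 0 \cdot 28 = \left(-2 - 1\right) 0 \cdot 28 = \left(-3\right) 0 \cdot 28 = 0 \cdot 28 = 0$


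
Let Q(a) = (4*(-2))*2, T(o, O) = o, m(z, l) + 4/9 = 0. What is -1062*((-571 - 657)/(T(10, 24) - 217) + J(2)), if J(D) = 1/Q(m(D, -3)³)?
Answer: -1147019/184 ≈ -6233.8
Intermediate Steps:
m(z, l) = -4/9 (m(z, l) = -4/9 + 0 = -4/9)
Q(a) = -16 (Q(a) = -8*2 = -16)
J(D) = -1/16 (J(D) = 1/(-16) = -1/16)
-1062*((-571 - 657)/(T(10, 24) - 217) + J(2)) = -1062*((-571 - 657)/(10 - 217) - 1/16) = -1062*(-1228/(-207) - 1/16) = -1062*(-1228*(-1/207) - 1/16) = -1062*(1228/207 - 1/16) = -1062*19441/3312 = -1147019/184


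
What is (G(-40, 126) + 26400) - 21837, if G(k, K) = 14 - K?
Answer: 4451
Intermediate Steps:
(G(-40, 126) + 26400) - 21837 = ((14 - 1*126) + 26400) - 21837 = ((14 - 126) + 26400) - 21837 = (-112 + 26400) - 21837 = 26288 - 21837 = 4451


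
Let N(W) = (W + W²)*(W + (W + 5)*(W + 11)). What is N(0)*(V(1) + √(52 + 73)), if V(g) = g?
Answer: 0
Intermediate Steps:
N(W) = (W + W²)*(W + (5 + W)*(11 + W))
N(0)*(V(1) + √(52 + 73)) = (0*(55 + 0³ + 18*0² + 72*0))*(1 + √(52 + 73)) = (0*(55 + 0 + 18*0 + 0))*(1 + √125) = (0*(55 + 0 + 0 + 0))*(1 + 5*√5) = (0*55)*(1 + 5*√5) = 0*(1 + 5*√5) = 0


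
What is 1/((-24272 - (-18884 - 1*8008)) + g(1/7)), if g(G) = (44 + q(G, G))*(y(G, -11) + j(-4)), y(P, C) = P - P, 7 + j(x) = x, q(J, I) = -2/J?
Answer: 1/2290 ≈ 0.00043668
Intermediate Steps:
j(x) = -7 + x
y(P, C) = 0
g(G) = -484 + 22/G (g(G) = (44 - 2/G)*(0 + (-7 - 4)) = (44 - 2/G)*(0 - 11) = (44 - 2/G)*(-11) = -484 + 22/G)
1/((-24272 - (-18884 - 1*8008)) + g(1/7)) = 1/((-24272 - (-18884 - 1*8008)) + (-484 + 22/(1/7))) = 1/((-24272 - (-18884 - 8008)) + (-484 + 22/(⅐))) = 1/((-24272 - 1*(-26892)) + (-484 + 22*7)) = 1/((-24272 + 26892) + (-484 + 154)) = 1/(2620 - 330) = 1/2290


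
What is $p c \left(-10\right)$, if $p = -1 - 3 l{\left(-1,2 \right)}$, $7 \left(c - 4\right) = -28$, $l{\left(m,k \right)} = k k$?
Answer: $0$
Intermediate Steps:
$l{\left(m,k \right)} = k^{2}$
$c = 0$ ($c = 4 + \frac{1}{7} \left(-28\right) = 4 - 4 = 0$)
$p = -13$ ($p = -1 - 3 \cdot 2^{2} = -1 - 12 = -13$)
$p c \left(-10\right) = \left(-13\right) 0 \left(-10\right) = 0 \left(-10\right) = 0$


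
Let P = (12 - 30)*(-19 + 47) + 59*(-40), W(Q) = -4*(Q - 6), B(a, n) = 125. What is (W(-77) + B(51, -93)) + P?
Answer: -2407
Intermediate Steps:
W(Q) = 24 - 4*Q (W(Q) = -4*(-6 + Q) = 24 - 4*Q)
P = -2864 (P = -18*28 - 2360 = -504 - 2360 = -2864)
(W(-77) + B(51, -93)) + P = ((24 - 4*(-77)) + 125) - 2864 = ((24 + 308) + 125) - 2864 = (332 + 125) - 2864 = 457 - 2864 = -2407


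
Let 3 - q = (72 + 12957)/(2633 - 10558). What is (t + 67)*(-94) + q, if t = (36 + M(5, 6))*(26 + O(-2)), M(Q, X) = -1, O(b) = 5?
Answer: -858145596/7925 ≈ -1.0828e+5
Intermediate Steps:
q = 36804/7925 (q = 3 - (72 + 12957)/(2633 - 10558) = 3 - 13029/(-7925) = 3 - 13029*(-1)/7925 = 3 - 1*(-13029/7925) = 3 + 13029/7925 = 36804/7925 ≈ 4.6440)
t = 1085 (t = (36 - 1)*(26 + 5) = 35*31 = 1085)
(t + 67)*(-94) + q = (1085 + 67)*(-94) + 36804/7925 = 1152*(-94) + 36804/7925 = -108288 + 36804/7925 = -858145596/7925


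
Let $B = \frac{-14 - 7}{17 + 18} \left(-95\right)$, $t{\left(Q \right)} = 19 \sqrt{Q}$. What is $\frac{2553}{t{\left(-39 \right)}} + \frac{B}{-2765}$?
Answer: $- \frac{57}{2765} - \frac{851 i \sqrt{39}}{247} \approx -0.020615 - 21.516 i$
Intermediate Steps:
$B = 57$ ($B = - \frac{21}{35} \left(-95\right) = \left(-21\right) \frac{1}{35} \left(-95\right) = \left(- \frac{3}{5}\right) \left(-95\right) = 57$)
$\frac{2553}{t{\left(-39 \right)}} + \frac{B}{-2765} = \frac{2553}{19 \sqrt{-39}} + \frac{57}{-2765} = \frac{2553}{19 i \sqrt{39}} + 57 \left(- \frac{1}{2765}\right) = \frac{2553}{19 i \sqrt{39}} - \frac{57}{2765} = 2553 \left(- \frac{i \sqrt{39}}{741}\right) - \frac{57}{2765} = - \frac{851 i \sqrt{39}}{247} - \frac{57}{2765} = - \frac{57}{2765} - \frac{851 i \sqrt{39}}{247}$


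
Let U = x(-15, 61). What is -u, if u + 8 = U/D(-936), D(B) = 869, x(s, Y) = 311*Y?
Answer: -12019/869 ≈ -13.831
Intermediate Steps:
U = 18971 (U = 311*61 = 18971)
u = 12019/869 (u = -8 + 18971/869 = 12019/869 ≈ 13.831)
-u = -1*12019/869 = -12019/869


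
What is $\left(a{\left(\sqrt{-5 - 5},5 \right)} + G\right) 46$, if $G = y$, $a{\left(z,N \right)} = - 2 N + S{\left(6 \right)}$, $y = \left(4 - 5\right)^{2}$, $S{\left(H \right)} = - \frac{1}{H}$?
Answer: $- \frac{1265}{3} \approx -421.67$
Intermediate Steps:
$y = 1$ ($y = \left(-1\right)^{2} = 1$)
$a{\left(z,N \right)} = - \frac{1}{6} - 2 N$ ($a{\left(z,N \right)} = - 2 N - \frac{1}{6} = - \frac{1}{6} - 2 N$)
$G = 1$
$\left(a{\left(\sqrt{-5 - 5},5 \right)} + G\right) 46 = \left(\left(- \frac{1}{6} - 10\right) + 1\right) 46 = \left(- \frac{61}{6} + 1\right) 46 = \left(- \frac{55}{6}\right) 46 = - \frac{1265}{3}$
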